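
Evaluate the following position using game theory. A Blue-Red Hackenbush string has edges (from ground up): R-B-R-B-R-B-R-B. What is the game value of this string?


Edges (from ground): R-B-R-B-R-B-R-B
By Berlekamp's sign-expansion rule, a Blue-Red Hackenbush stalk has the value of the surreal number whose sign sequence is the edge sequence with B -> + and R -> -.
Sign sequence: -+-+-+-+
Trace the sign expansion in the surreal number tree, starting from 0:
Edge 1: R (sign -) -> bounds (-inf, 0), value = -1
Edge 2: B (sign +) -> bounds (-1, 0), value = -1/2
Edge 3: R (sign -) -> bounds (-1, -1/2), value = -3/4
Edge 4: B (sign +) -> bounds (-3/4, -1/2), value = -5/8
Edge 5: R (sign -) -> bounds (-3/4, -5/8), value = -11/16
Edge 6: B (sign +) -> bounds (-11/16, -5/8), value = -21/32
Edge 7: R (sign -) -> bounds (-11/16, -21/32), value = -43/64
Edge 8: B (sign +) -> bounds (-43/64, -21/32), value = -85/128
Game value = -85/128

-85/128


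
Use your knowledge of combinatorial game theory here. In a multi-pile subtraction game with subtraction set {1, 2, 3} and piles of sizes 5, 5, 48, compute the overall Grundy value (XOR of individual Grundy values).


Subtraction set: {1, 2, 3}
For this subtraction set, G(n) = n mod 4 (period = max + 1 = 4).
Pile 1 (size 5): G(5) = 5 mod 4 = 1
Pile 2 (size 5): G(5) = 5 mod 4 = 1
Pile 3 (size 48): G(48) = 48 mod 4 = 0
Total Grundy value = XOR of all: 1 XOR 1 XOR 0 = 0

0


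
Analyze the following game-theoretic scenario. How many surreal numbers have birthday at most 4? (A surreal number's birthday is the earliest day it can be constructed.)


Day 0: {|} = 0 is born. Count = 1.
Day n: the number of surreal numbers born by day n is 2^(n+1) - 1.
By day 0: 2^1 - 1 = 1
By day 1: 2^2 - 1 = 3
By day 2: 2^3 - 1 = 7
By day 3: 2^4 - 1 = 15
By day 4: 2^5 - 1 = 31
By day 4: 31 surreal numbers.

31


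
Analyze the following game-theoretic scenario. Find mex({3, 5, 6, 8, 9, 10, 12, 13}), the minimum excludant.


Set = {3, 5, 6, 8, 9, 10, 12, 13}
0 is NOT in the set. This is the mex.
mex = 0

0


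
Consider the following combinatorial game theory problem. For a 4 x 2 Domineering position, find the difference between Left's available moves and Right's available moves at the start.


Board is 4 x 2 (rows x cols).
Left (vertical) placements: (rows-1) * cols = 3 * 2 = 6
Right (horizontal) placements: rows * (cols-1) = 4 * 1 = 4
Advantage = Left - Right = 6 - 4 = 2

2


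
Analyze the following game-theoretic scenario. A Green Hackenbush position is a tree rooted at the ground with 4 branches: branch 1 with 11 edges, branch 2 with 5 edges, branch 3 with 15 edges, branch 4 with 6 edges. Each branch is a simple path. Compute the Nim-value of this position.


The tree has 4 branches from the ground vertex.
In Green Hackenbush, the Nim-value of a simple path of length k is k.
Branch 1: length 11, Nim-value = 11
Branch 2: length 5, Nim-value = 5
Branch 3: length 15, Nim-value = 15
Branch 4: length 6, Nim-value = 6
Total Nim-value = XOR of all branch values:
0 XOR 11 = 11
11 XOR 5 = 14
14 XOR 15 = 1
1 XOR 6 = 7
Nim-value of the tree = 7

7


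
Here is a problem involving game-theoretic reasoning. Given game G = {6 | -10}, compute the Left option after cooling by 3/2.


Original game: {6 | -10} (a switch {a | b} with a > b).
Cooling by t (for t below the temperature (a - b)/2 = 8) taxes each move by t: {a | b} cooled by t is {a - t | b + t}.
Cooling amount: t = 3/2
Cooled Left option: 6 - 3/2 = 9/2
Cooled Right option: -10 + 3/2 = -17/2
Cooled game: {9/2 | -17/2}
Left option = 9/2

9/2


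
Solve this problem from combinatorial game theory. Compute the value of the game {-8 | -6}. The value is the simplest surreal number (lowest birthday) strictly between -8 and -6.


Left options: {-8}, max = -8
Right options: {-6}, min = -6
All options are numbers and max(Left) < min(Right), so by the simplicity theorem the value is the simplest (earliest-born) number strictly between -8 and -6.
The only integer strictly between -8 and -6 is -7.
No non-integer in the interval can be simpler: if x is a non-integer in the interval, then floor(x) or ceil(x) also lies in the interval (the interval contains an integer), and both are proper prefixes of x's sign expansion, i.e. born earlier. So the game value is -7.
Game value = -7

-7


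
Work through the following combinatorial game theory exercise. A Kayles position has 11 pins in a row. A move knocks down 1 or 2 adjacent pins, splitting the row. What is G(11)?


Kayles: a move removes 1 or 2 adjacent pins from a contiguous row.
Removing pins from a row of k leaves two independent rows (a, b) with a + b = k - 1 (one pin) or a + b = k - 2 (two pins); an end removal gives a = 0.
By Sprague-Grundy, G(k) = mex{ G(a) XOR G(b) } over all these splits. G(0) = 0.
G(1): splits (0,0):0^0=0 -> mex({0}) = 1
G(2): splits (0,1):0^1=1 (0,0):0^0=0 -> mex({0, 1}) = 2
G(3): splits (0,2):0^2=2 (1,1):1^1=0 (0,1):0^1=1 -> mex({0, 1, 2}) = 3
G(4): splits (0,3):0^3=3 (1,2):1^2=3 (0,2):0^2=2 (1,1):1^1=0 -> mex({0, 2, 3}) = 1
G(5): splits (0,4):0^1=1 (1,3):1^3=2 (2,2):2^2=0 (0,3):0^3=3 (1,2):1^2=3 -> mex({0, 1, 2, 3}) = 4
G(6) = mex({0, 1, 2, 4}) = 3
G(7) = mex({0, 1, 3, 4, 5}) = 2
G(8) = mex({0, 2, 3, 5, 6}) = 1
G(9) = mex({0, 1, 2, 3, 6, 7}) = 4
G(10) = mex({0, 1, 3, 4, 5, 7}) = 2
G(11) = mex({0, 1, 2, 3, 4, 5}) = 6
Therefore G(11) = 6.

6


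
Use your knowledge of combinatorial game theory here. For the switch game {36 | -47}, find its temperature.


The game is {36 | -47}, a switch {a | b} with numbers a > b.
Cooling {a | b} by t gives {a - t | b + t}, which stops being hot when a - t = b + t, i.e. at t = (a - b)/2. So the temperature of a switch is (a - b)/2.
Temperature = (Left option - Right option) / 2
= (36 - (-47)) / 2
= 83 / 2
= 83/2

83/2


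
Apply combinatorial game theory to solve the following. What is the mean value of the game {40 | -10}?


Game = {40 | -10}, a switch {a | b} with numbers a > b.
Its thermograph has left wall a - t and right wall b + t, which meet at t = (a - b)/2, where both equal (a + b)/2. So the mast (mean value) is at (a + b)/2.
Mean = (40 + (-10))/2 = 30/2 = 15

15


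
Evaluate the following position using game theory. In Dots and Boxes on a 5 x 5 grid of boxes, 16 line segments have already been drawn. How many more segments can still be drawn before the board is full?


Grid: 5 x 5 boxes, i.e. 6 rows and 6 columns of dots.
Horizontal edges: (rows + 1) * cols = 6 * 5 = 30
Vertical edges: rows * (cols + 1) = 5 * 6 = 30
Total edges: 30 + 30 = 60
Edges drawn: 16
Remaining: 60 - 16 = 44

44


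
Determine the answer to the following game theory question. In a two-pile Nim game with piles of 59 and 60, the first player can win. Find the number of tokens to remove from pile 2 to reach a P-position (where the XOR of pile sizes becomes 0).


Piles: 59 and 60
Current XOR: 59 XOR 60 = 7 (non-zero, so this is an N-position).
To make the XOR zero, we need to find a move that balances the piles.
For pile 2 (size 60): target = 60 XOR 7 = 59
We reduce pile 2 from 60 to 59.
Tokens removed: 60 - 59 = 1
Verification: 59 XOR 59 = 0

1


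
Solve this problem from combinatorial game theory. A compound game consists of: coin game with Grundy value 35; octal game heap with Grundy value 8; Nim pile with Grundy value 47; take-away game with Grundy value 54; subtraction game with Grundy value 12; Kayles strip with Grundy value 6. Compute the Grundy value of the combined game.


By the Sprague-Grundy theorem, the Grundy value of a sum of games is the XOR of individual Grundy values.
coin game: Grundy value = 35. Running XOR: 0 XOR 35 = 35
octal game heap: Grundy value = 8. Running XOR: 35 XOR 8 = 43
Nim pile: Grundy value = 47. Running XOR: 43 XOR 47 = 4
take-away game: Grundy value = 54. Running XOR: 4 XOR 54 = 50
subtraction game: Grundy value = 12. Running XOR: 50 XOR 12 = 62
Kayles strip: Grundy value = 6. Running XOR: 62 XOR 6 = 56
The combined Grundy value is 56.

56


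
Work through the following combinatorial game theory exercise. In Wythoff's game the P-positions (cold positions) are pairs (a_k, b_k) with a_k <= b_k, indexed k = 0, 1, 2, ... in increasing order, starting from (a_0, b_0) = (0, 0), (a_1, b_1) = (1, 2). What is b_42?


By Wythoff's theorem, a_k = floor(k * phi) and b_k = floor(k * phi^2) = a_k + k, where phi = (1 + sqrt(5))/2 is the golden ratio.
phi = (1 + sqrt(5))/2 = 1.618034
phi^2 = phi + 1 = 2.618034
k = 42
k * phi^2 = 42 * 2.618034 = 109.957428
b_42 = floor(k * phi^2) = 109 (check: a_42 + k = 67 + 42 = 109)

109


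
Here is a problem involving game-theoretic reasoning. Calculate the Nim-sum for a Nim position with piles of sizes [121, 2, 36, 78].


We need the XOR (exclusive or) of all pile sizes.
After XOR-ing pile 1 (size 121): 0 XOR 121 = 121
After XOR-ing pile 2 (size 2): 121 XOR 2 = 123
After XOR-ing pile 3 (size 36): 123 XOR 36 = 95
After XOR-ing pile 4 (size 78): 95 XOR 78 = 17
The Nim-value of this position is 17.

17


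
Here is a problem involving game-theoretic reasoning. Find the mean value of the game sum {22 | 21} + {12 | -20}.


G1 = {22 | 21}, G2 = {12 | -20}
Each is a switch {a | b} with numbers a > b; its mean value is (a + b)/2, and mean value is additive over game sums: m(G1 + G2) = m(G1) + m(G2).
Mean of G1 = (22 + (21))/2 = 43/2 = 43/2
Mean of G2 = (12 + (-20))/2 = -8/2 = -4
Mean of G1 + G2 = 43/2 + -4 = 35/2

35/2


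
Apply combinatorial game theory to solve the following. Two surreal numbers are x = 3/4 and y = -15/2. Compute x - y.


x = 3/4, y = -15/2
Converting to common denominator: 4
x = 3/4, y = -30/4
x - y = 3/4 - -15/2 = 33/4

33/4


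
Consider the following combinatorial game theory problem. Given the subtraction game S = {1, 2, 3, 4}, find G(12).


The subtraction set is S = {1, 2, 3, 4}.
G(k) = mex{ G(k - s) : s in S, s <= k }. We compute iteratively: G(0) = 0.
G(1) = mex({0}) = 1
G(2) = mex({0, 1}) = 2
G(3) = mex({0, 1, 2}) = 3
G(4) = mex({0, 1, 2, 3}) = 4
G(5) = mex({1, 2, 3, 4}) = 0
G(6) = mex({0, 2, 3, 4}) = 1
G(7) = mex({0, 1, 3, 4}) = 2
G(8) = mex({0, 1, 2, 4}) = 3
Observe that G(5)..G(8) = 0, 1, 2, 3 repeats G(0)..G(3) = 0, 1, 2, 3.
For k >= max(S) = 4, G(k) is determined by the previous 4 values G(k-4)..G(k-1); a window of 4 consecutive values has recurred shifted by 5, so by induction G(k + 5) = G(k) for all k >= 0: the sequence is periodic from the start with period 5.
One period: G(0..4) = 0, 1, 2, 3, 4.
12 mod 5 = 2, so G(12) = G(2) = 2.

2


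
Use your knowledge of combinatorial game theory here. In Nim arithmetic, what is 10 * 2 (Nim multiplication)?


Nim multiplication is bilinear over XOR: (u XOR v) * w = (u*w) XOR (v*w).
So we split each operand into its bit components and XOR the pairwise Nim products.
10 = 2 + 8 (as XOR of powers of 2).
2 = 2 (as XOR of powers of 2).
Using the standard Nim-product table on single bits:
  2*2 = 3,   2*4 = 8,   2*8 = 12,
  4*4 = 6,   4*8 = 11,  8*8 = 13,
and  1*x = x (identity), k*l = l*k (commutative).
Pairwise Nim products:
  2 * 2 = 3
  8 * 2 = 12
XOR them: 3 XOR 12 = 15.
Result: 10 * 2 = 15 (in Nim).

15


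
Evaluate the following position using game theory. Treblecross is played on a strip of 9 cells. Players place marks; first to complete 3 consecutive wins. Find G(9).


Treblecross: place X on empty cells; 3-in-a-row wins.
Playing within two cells of an existing X lets the opponent win at once, so sensible play treats the cells i-2..i+2 around each X as dead. The player left with no safe cell loses, so this is a normal-play take-away game on strips of safe cells.
Placing X at cell i (0-indexed) of a strip of k safe cells leaves independent strips of sizes max(0, i-2) and max(0, k-i-3). Hence G(k) = mex{ G(max(0,i-2)) XOR G(max(0,k-i-3)) : 0 <= i < k }, with G(0) = 0.
G(1): splits (0,0):0^0=0 -> mex({0}) = 1
G(2): splits (0,0):0^0=0 -> mex({0}) = 1
G(3): splits (0,0):0^0=0 -> mex({0}) = 1
G(4): splits (0,1):0^1=1 (0,0):0^0=0 -> mex({0, 1}) = 2
G(5): splits (0,2):0^1=1 (0,1):0^1=1 (0,0):0^0=0 -> mex({0, 1}) = 2
G(6) = mex({1}) = 0
G(7) = mex({0, 1, 2}) = 3
G(8) = mex({0, 1, 2}) = 3
G(9) = mex({0, 2}) = 1
Therefore G(9) = 1.

1


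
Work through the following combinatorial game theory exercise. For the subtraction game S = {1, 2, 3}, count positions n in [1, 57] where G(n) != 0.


Subtraction set S = {1, 2, 3}, so G(n) = n mod 4.
G(n) = 0 when n is a multiple of 4.
Multiples of 4 in [1, 57]: 14
N-positions (nonzero Grundy) = 57 - 14 = 43

43


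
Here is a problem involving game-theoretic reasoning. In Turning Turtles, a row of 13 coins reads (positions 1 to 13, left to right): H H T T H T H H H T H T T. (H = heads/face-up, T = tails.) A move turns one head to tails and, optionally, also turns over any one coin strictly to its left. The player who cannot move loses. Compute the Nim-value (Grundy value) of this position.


Coins: H H T T H T H H H T H T T
Key fact: a single head at position k behaves exactly like a Nim heap of size k (turning it to T and optionally flipping a coin at j < k corresponds to moving the heap from k to j, or to 0), and heads combine as a disjunctive sum (two heads at the same place would cancel, matching j XOR j = 0). So the Nim-value is the XOR of the 1-indexed positions of the heads.
Face-up positions (1-indexed): [1, 2, 5, 7, 8, 9, 11]
XOR 0 with 1: 0 XOR 1 = 1
XOR 1 with 2: 1 XOR 2 = 3
XOR 3 with 5: 3 XOR 5 = 6
XOR 6 with 7: 6 XOR 7 = 1
XOR 1 with 8: 1 XOR 8 = 9
XOR 9 with 9: 9 XOR 9 = 0
XOR 0 with 11: 0 XOR 11 = 11
Nim-value = 11

11


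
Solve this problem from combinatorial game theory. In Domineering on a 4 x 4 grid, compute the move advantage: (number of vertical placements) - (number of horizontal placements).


Board is 4 x 4 (rows x cols).
Left (vertical) placements: (rows-1) * cols = 3 * 4 = 12
Right (horizontal) placements: rows * (cols-1) = 4 * 3 = 12
Advantage = Left - Right = 12 - 12 = 0

0


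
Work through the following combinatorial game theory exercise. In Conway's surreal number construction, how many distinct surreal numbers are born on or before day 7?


Day 0: {|} = 0 is born. Count = 1.
Day n: the number of surreal numbers born by day n is 2^(n+1) - 1.
By day 0: 2^1 - 1 = 1
By day 1: 2^2 - 1 = 3
By day 2: 2^3 - 1 = 7
By day 3: 2^4 - 1 = 15
By day 4: 2^5 - 1 = 31
By day 5: 2^6 - 1 = 63
By day 6: 2^7 - 1 = 127
By day 7: 2^8 - 1 = 255
By day 7: 255 surreal numbers.

255


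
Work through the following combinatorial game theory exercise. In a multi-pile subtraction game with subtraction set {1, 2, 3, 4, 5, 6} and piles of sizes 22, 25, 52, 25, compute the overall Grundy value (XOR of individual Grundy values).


Subtraction set: {1, 2, 3, 4, 5, 6}
For this subtraction set, G(n) = n mod 7 (period = max + 1 = 7).
Pile 1 (size 22): G(22) = 22 mod 7 = 1
Pile 2 (size 25): G(25) = 25 mod 7 = 4
Pile 3 (size 52): G(52) = 52 mod 7 = 3
Pile 4 (size 25): G(25) = 25 mod 7 = 4
Total Grundy value = XOR of all: 1 XOR 4 XOR 3 XOR 4 = 2

2


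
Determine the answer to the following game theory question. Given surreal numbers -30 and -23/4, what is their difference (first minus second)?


x = -30, y = -23/4
Converting to common denominator: 4
x = -120/4, y = -23/4
x - y = -30 - -23/4 = -97/4

-97/4


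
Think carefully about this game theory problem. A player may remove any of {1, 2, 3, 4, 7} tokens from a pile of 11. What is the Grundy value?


The subtraction set is S = {1, 2, 3, 4, 7}.
G(k) = mex{ G(k - s) : s in S, s <= k }. We compute iteratively: G(0) = 0.
G(1) = mex({0}) = 1
G(2) = mex({0, 1}) = 2
G(3) = mex({0, 1, 2}) = 3
G(4) = mex({0, 1, 2, 3}) = 4
G(5) = mex({1, 2, 3, 4}) = 0
G(6) = mex({0, 2, 3, 4}) = 1
G(7) = mex({0, 1, 3, 4}) = 2
G(8) = mex({0, 1, 2, 4}) = 3
G(9) = mex({0, 1, 2, 3}) = 4
G(10) = mex({1, 2, 3, 4}) = 0
G(11) = mex({0, 2, 3, 4}) = 1
Therefore G(11) = 1.

1


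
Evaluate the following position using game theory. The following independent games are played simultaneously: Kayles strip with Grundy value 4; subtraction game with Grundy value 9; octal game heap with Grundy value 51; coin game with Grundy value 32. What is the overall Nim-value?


By the Sprague-Grundy theorem, the Grundy value of a sum of games is the XOR of individual Grundy values.
Kayles strip: Grundy value = 4. Running XOR: 0 XOR 4 = 4
subtraction game: Grundy value = 9. Running XOR: 4 XOR 9 = 13
octal game heap: Grundy value = 51. Running XOR: 13 XOR 51 = 62
coin game: Grundy value = 32. Running XOR: 62 XOR 32 = 30
The combined Grundy value is 30.

30


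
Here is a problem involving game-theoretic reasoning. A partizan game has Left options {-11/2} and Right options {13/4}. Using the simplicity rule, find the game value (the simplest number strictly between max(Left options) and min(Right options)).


Left options: {-11/2}, max = -11/2
Right options: {13/4}, min = 13/4
All options are numbers and max(Left) < min(Right), so by the simplicity theorem the value is the simplest (earliest-born) number strictly between -11/2 and 13/4.
Integers -5 through 3 all lie strictly between -11/2 and 13/4.
Among integers, the simplest (lowest birthday = smallest |n|; 0 is born on day 0, +-n on day n) is 0.
No non-integer in the interval can be simpler: if x is a non-integer in the interval, then floor(x) or ceil(x) also lies in the interval (the interval contains an integer), and both are proper prefixes of x's sign expansion, i.e. born earlier. So the game value is 0.
Game value = 0

0


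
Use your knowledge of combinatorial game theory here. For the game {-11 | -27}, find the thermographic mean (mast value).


Game = {-11 | -27}, a switch {a | b} with numbers a > b.
Its thermograph has left wall a - t and right wall b + t, which meet at t = (a - b)/2, where both equal (a + b)/2. So the mast (mean value) is at (a + b)/2.
Mean = (-11 + (-27))/2 = -38/2 = -19

-19


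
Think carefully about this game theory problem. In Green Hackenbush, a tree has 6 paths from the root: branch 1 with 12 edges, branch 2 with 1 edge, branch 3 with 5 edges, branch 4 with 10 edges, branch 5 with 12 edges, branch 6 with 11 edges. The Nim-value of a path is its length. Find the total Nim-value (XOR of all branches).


The tree has 6 branches from the ground vertex.
In Green Hackenbush, the Nim-value of a simple path of length k is k.
Branch 1: length 12, Nim-value = 12
Branch 2: length 1, Nim-value = 1
Branch 3: length 5, Nim-value = 5
Branch 4: length 10, Nim-value = 10
Branch 5: length 12, Nim-value = 12
Branch 6: length 11, Nim-value = 11
Total Nim-value = XOR of all branch values:
0 XOR 12 = 12
12 XOR 1 = 13
13 XOR 5 = 8
8 XOR 10 = 2
2 XOR 12 = 14
14 XOR 11 = 5
Nim-value of the tree = 5

5


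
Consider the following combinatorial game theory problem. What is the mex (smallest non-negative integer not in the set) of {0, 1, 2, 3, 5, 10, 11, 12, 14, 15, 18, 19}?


Set = {0, 1, 2, 3, 5, 10, 11, 12, 14, 15, 18, 19}
0 is in the set.
1 is in the set.
2 is in the set.
3 is in the set.
4 is NOT in the set. This is the mex.
mex = 4

4


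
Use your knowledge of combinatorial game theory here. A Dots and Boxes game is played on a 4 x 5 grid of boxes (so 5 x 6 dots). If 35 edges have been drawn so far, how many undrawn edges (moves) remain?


Grid: 4 x 5 boxes, i.e. 5 rows and 6 columns of dots.
Horizontal edges: (rows + 1) * cols = 5 * 5 = 25
Vertical edges: rows * (cols + 1) = 4 * 6 = 24
Total edges: 25 + 24 = 49
Edges drawn: 35
Remaining: 49 - 35 = 14

14


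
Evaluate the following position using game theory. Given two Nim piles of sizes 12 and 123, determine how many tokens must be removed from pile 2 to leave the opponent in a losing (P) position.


Piles: 12 and 123
Current XOR: 12 XOR 123 = 119 (non-zero, so this is an N-position).
To make the XOR zero, we need to find a move that balances the piles.
For pile 2 (size 123): target = 123 XOR 119 = 12
We reduce pile 2 from 123 to 12.
Tokens removed: 123 - 12 = 111
Verification: 12 XOR 12 = 0

111


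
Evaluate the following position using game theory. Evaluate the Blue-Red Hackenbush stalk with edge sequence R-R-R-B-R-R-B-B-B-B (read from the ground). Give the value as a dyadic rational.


Edges (from ground): R-R-R-B-R-R-B-B-B-B
By Berlekamp's sign-expansion rule, a Blue-Red Hackenbush stalk has the value of the surreal number whose sign sequence is the edge sequence with B -> + and R -> -.
Sign sequence: ---+--++++
Trace the sign expansion in the surreal number tree, starting from 0:
Edge 1: R (sign -) -> bounds (-inf, 0), value = -1
Edge 2: R (sign -) -> bounds (-inf, -1), value = -2
Edge 3: R (sign -) -> bounds (-inf, -2), value = -3
Edge 4: B (sign +) -> bounds (-3, -2), value = -5/2
Edge 5: R (sign -) -> bounds (-3, -5/2), value = -11/4
Edge 6: R (sign -) -> bounds (-3, -11/4), value = -23/8
Edge 7: B (sign +) -> bounds (-23/8, -11/4), value = -45/16
Edge 8: B (sign +) -> bounds (-45/16, -11/4), value = -89/32
Edge 9: B (sign +) -> bounds (-89/32, -11/4), value = -177/64
Edge 10: B (sign +) -> bounds (-177/64, -11/4), value = -353/128
Game value = -353/128

-353/128


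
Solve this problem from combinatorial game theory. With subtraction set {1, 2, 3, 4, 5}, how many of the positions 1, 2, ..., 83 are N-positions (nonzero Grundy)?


Subtraction set S = {1, 2, 3, 4, 5}, so G(n) = n mod 6.
G(n) = 0 when n is a multiple of 6.
Multiples of 6 in [1, 83]: 13
N-positions (nonzero Grundy) = 83 - 13 = 70

70


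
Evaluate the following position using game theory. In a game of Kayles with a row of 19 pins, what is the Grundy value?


Kayles: a move removes 1 or 2 adjacent pins from a contiguous row.
Removing pins from a row of k leaves two independent rows (a, b) with a + b = k - 1 (one pin) or a + b = k - 2 (two pins); an end removal gives a = 0.
By Sprague-Grundy, G(k) = mex{ G(a) XOR G(b) } over all these splits. G(0) = 0.
G(1): splits (0,0):0^0=0 -> mex({0}) = 1
G(2): splits (0,1):0^1=1 (0,0):0^0=0 -> mex({0, 1}) = 2
G(3): splits (0,2):0^2=2 (1,1):1^1=0 (0,1):0^1=1 -> mex({0, 1, 2}) = 3
G(4): splits (0,3):0^3=3 (1,2):1^2=3 (0,2):0^2=2 (1,1):1^1=0 -> mex({0, 2, 3}) = 1
G(5): splits (0,4):0^1=1 (1,3):1^3=2 (2,2):2^2=0 (0,3):0^3=3 (1,2):1^2=3 -> mex({0, 1, 2, 3}) = 4
G(6) = mex({0, 1, 2, 4}) = 3
G(7) = mex({0, 1, 3, 4, 5}) = 2
G(8) = mex({0, 2, 3, 5, 6}) = 1
G(9) = mex({0, 1, 2, 3, 6, 7}) = 4
G(10) = mex({0, 1, 3, 4, 5, 7}) = 2
G(11) = mex({0, 1, 2, 3, 4, 5}) = 6
G(12) = mex({0, 1, 2, 3, 5, 6, 7}) = 4
G(13) = mex({0, 2, 3, 4, 6, 7}) = 1
G(14) = mex({0, 1, 4, 5, 6, 7}) = 2
G(15) = mex({0, 1, 2, 3, 4, 5, 6}) = 7
G(16) = mex({0, 2, 3, 5, 6, 7}) = 1
G(17) = mex({0, 1, 2, 3, 5, 6, 7}) = 4
G(18) = mex({0, 1, 2, 4, 5, 6}) = 3
G(19) = mex({0, 1, 3, 4, 5, 7}) = 2
Therefore G(19) = 2.

2


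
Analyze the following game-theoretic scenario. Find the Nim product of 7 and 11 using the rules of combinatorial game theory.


Nim multiplication is bilinear over XOR: (u XOR v) * w = (u*w) XOR (v*w).
So we split each operand into its bit components and XOR the pairwise Nim products.
7 = 1 + 2 + 4 (as XOR of powers of 2).
11 = 1 + 2 + 8 (as XOR of powers of 2).
Using the standard Nim-product table on single bits:
  2*2 = 3,   2*4 = 8,   2*8 = 12,
  4*4 = 6,   4*8 = 11,  8*8 = 13,
and  1*x = x (identity), k*l = l*k (commutative).
Pairwise Nim products:
  1 * 1 = 1
  1 * 2 = 2
  1 * 8 = 8
  2 * 1 = 2
  2 * 2 = 3
  2 * 8 = 12
  4 * 1 = 4
  4 * 2 = 8
  4 * 8 = 11
XOR them: 1 XOR 2 XOR 8 XOR 2 XOR 3 XOR 12 XOR 4 XOR 8 XOR 11 = 1.
Result: 7 * 11 = 1 (in Nim).

1


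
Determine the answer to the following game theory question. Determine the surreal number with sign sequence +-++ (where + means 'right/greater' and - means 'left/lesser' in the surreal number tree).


Sign expansion: +-++
Rule: track bounds (lo, hi), initially (-inf, +inf). On '+', the current value becomes lo and we move to the simplest number in (value, hi): value + 1 if hi = +inf, otherwise the midpoint (value + hi)/2. On '-', the current value becomes hi and we move to value - 1 if lo = -inf, otherwise the midpoint (lo + value)/2.
Start at 0.
Step 1: sign = +, move right. Bounds: (0, +inf). Value = 1
Step 2: sign = -, move left. Bounds: (0, 1). Value = 1/2
Step 3: sign = +, move right. Bounds: (1/2, 1). Value = 3/4
Step 4: sign = +, move right. Bounds: (3/4, 1). Value = 7/8
The surreal number with sign expansion +-++ is 7/8.

7/8


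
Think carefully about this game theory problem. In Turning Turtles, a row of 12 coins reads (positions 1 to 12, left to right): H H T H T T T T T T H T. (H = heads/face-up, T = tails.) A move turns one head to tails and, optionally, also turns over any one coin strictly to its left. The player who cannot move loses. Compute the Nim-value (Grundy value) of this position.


Coins: H H T H T T T T T T H T
Key fact: a single head at position k behaves exactly like a Nim heap of size k (turning it to T and optionally flipping a coin at j < k corresponds to moving the heap from k to j, or to 0), and heads combine as a disjunctive sum (two heads at the same place would cancel, matching j XOR j = 0). So the Nim-value is the XOR of the 1-indexed positions of the heads.
Face-up positions (1-indexed): [1, 2, 4, 11]
XOR 0 with 1: 0 XOR 1 = 1
XOR 1 with 2: 1 XOR 2 = 3
XOR 3 with 4: 3 XOR 4 = 7
XOR 7 with 11: 7 XOR 11 = 12
Nim-value = 12

12


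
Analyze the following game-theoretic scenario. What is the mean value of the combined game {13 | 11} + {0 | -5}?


G1 = {13 | 11}, G2 = {0 | -5}
Each is a switch {a | b} with numbers a > b; its mean value is (a + b)/2, and mean value is additive over game sums: m(G1 + G2) = m(G1) + m(G2).
Mean of G1 = (13 + (11))/2 = 24/2 = 12
Mean of G2 = (0 + (-5))/2 = -5/2 = -5/2
Mean of G1 + G2 = 12 + -5/2 = 19/2

19/2


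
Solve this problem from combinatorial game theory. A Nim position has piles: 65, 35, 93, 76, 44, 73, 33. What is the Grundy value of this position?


We need the XOR (exclusive or) of all pile sizes.
After XOR-ing pile 1 (size 65): 0 XOR 65 = 65
After XOR-ing pile 2 (size 35): 65 XOR 35 = 98
After XOR-ing pile 3 (size 93): 98 XOR 93 = 63
After XOR-ing pile 4 (size 76): 63 XOR 76 = 115
After XOR-ing pile 5 (size 44): 115 XOR 44 = 95
After XOR-ing pile 6 (size 73): 95 XOR 73 = 22
After XOR-ing pile 7 (size 33): 22 XOR 33 = 55
The Nim-value of this position is 55.

55


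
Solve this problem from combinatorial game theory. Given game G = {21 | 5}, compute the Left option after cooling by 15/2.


Original game: {21 | 5} (a switch {a | b} with a > b).
Cooling by t (for t below the temperature (a - b)/2 = 8) taxes each move by t: {a | b} cooled by t is {a - t | b + t}.
Cooling amount: t = 15/2
Cooled Left option: 21 - 15/2 = 27/2
Cooled Right option: 5 + 15/2 = 25/2
Cooled game: {27/2 | 25/2}
Left option = 27/2

27/2


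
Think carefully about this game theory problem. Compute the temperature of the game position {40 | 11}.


The game is {40 | 11}, a switch {a | b} with numbers a > b.
Cooling {a | b} by t gives {a - t | b + t}, which stops being hot when a - t = b + t, i.e. at t = (a - b)/2. So the temperature of a switch is (a - b)/2.
Temperature = (Left option - Right option) / 2
= (40 - (11)) / 2
= 29 / 2
= 29/2

29/2


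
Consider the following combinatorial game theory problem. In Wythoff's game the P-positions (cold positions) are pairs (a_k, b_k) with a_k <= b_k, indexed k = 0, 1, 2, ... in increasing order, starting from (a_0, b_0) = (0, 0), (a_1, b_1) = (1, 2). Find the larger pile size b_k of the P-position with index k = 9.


By Wythoff's theorem, a_k = floor(k * phi) and b_k = floor(k * phi^2) = a_k + k, where phi = (1 + sqrt(5))/2 is the golden ratio.
phi = (1 + sqrt(5))/2 = 1.618034
phi^2 = phi + 1 = 2.618034
k = 9
k * phi^2 = 9 * 2.618034 = 23.562306
b_9 = floor(k * phi^2) = 23 (check: a_9 + k = 14 + 9 = 23)

23


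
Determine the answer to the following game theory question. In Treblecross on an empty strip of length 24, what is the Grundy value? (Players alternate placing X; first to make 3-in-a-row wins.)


Treblecross: place X on empty cells; 3-in-a-row wins.
Playing within two cells of an existing X lets the opponent win at once, so sensible play treats the cells i-2..i+2 around each X as dead. The player left with no safe cell loses, so this is a normal-play take-away game on strips of safe cells.
Placing X at cell i (0-indexed) of a strip of k safe cells leaves independent strips of sizes max(0, i-2) and max(0, k-i-3). Hence G(k) = mex{ G(max(0,i-2)) XOR G(max(0,k-i-3)) : 0 <= i < k }, with G(0) = 0.
G(1): splits (0,0):0^0=0 -> mex({0}) = 1
G(2): splits (0,0):0^0=0 -> mex({0}) = 1
G(3): splits (0,0):0^0=0 -> mex({0}) = 1
G(4): splits (0,1):0^1=1 (0,0):0^0=0 -> mex({0, 1}) = 2
G(5): splits (0,2):0^1=1 (0,1):0^1=1 (0,0):0^0=0 -> mex({0, 1}) = 2
G(6) = mex({1}) = 0
G(7) = mex({0, 1, 2}) = 3
G(8) = mex({0, 1, 2}) = 3
G(9) = mex({0, 2}) = 1
G(10) = mex({0, 2, 3}) = 1
G(11) = mex({0, 3}) = 1
G(12) = mex({1, 3}) = 0
G(13) = mex({0, 1, 2, 3}) = 4
G(14) = mex({0, 1, 2}) = 3
G(15) = mex({0, 1, 2}) = 3
G(16) = mex({0, 1, 2, 4}) = 3
G(17) = mex({0, 1, 3, 4}) = 2
G(18) = mex({0, 1, 3, 4}) = 2
G(19) = mex({0, 1, 3, 5}) = 2
G(20) = mex({0, 1, 2, 3, 5}) = 4
G(21) = mex({0, 1, 2, 3, 5}) = 4
G(22) = mex({1, 2, 6}) = 0
G(23) = mex({0, 1, 2, 3, 4, 6}) = 5
G(24) = mex({0, 1, 2, 3, 4}) = 5
Therefore G(24) = 5.

5


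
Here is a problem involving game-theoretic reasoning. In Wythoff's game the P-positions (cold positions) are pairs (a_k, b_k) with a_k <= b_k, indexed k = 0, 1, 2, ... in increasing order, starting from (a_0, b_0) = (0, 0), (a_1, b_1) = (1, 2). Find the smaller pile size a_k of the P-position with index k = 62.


By Wythoff's theorem, a_k = floor(k * phi) and b_k = floor(k * phi^2) = a_k + k, where phi = (1 + sqrt(5))/2 is the golden ratio.
phi = (1 + sqrt(5))/2 = 1.618034
k = 62
k * phi = 62 * 1.618034 = 100.318107
a_62 = floor(k * phi) = 100

100


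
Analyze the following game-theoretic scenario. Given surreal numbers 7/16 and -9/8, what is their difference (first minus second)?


x = 7/16, y = -9/8
Converting to common denominator: 16
x = 7/16, y = -18/16
x - y = 7/16 - -9/8 = 25/16

25/16


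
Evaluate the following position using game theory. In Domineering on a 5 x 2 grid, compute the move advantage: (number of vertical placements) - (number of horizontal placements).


Board is 5 x 2 (rows x cols).
Left (vertical) placements: (rows-1) * cols = 4 * 2 = 8
Right (horizontal) placements: rows * (cols-1) = 5 * 1 = 5
Advantage = Left - Right = 8 - 5 = 3

3


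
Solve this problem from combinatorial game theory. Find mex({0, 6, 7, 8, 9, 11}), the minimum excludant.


Set = {0, 6, 7, 8, 9, 11}
0 is in the set.
1 is NOT in the set. This is the mex.
mex = 1

1


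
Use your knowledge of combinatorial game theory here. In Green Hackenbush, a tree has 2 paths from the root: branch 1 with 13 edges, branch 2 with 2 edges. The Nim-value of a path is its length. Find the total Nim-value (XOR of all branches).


The tree has 2 branches from the ground vertex.
In Green Hackenbush, the Nim-value of a simple path of length k is k.
Branch 1: length 13, Nim-value = 13
Branch 2: length 2, Nim-value = 2
Total Nim-value = XOR of all branch values:
0 XOR 13 = 13
13 XOR 2 = 15
Nim-value of the tree = 15

15


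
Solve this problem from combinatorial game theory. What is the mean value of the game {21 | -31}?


Game = {21 | -31}, a switch {a | b} with numbers a > b.
Its thermograph has left wall a - t and right wall b + t, which meet at t = (a - b)/2, where both equal (a + b)/2. So the mast (mean value) is at (a + b)/2.
Mean = (21 + (-31))/2 = -10/2 = -5

-5


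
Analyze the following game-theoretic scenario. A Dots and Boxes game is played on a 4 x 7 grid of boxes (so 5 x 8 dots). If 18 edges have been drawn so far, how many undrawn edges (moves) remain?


Grid: 4 x 7 boxes, i.e. 5 rows and 8 columns of dots.
Horizontal edges: (rows + 1) * cols = 5 * 7 = 35
Vertical edges: rows * (cols + 1) = 4 * 8 = 32
Total edges: 35 + 32 = 67
Edges drawn: 18
Remaining: 67 - 18 = 49

49


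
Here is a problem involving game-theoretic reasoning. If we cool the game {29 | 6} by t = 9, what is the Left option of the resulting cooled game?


Original game: {29 | 6} (a switch {a | b} with a > b).
Cooling by t (for t below the temperature (a - b)/2 = 23/2) taxes each move by t: {a | b} cooled by t is {a - t | b + t}.
Cooling amount: t = 9
Cooled Left option: 29 - 9 = 20
Cooled Right option: 6 + 9 = 15
Cooled game: {20 | 15}
Left option = 20

20


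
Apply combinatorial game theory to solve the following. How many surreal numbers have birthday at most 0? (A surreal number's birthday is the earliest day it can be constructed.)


Day 0: {|} = 0 is born. Count = 1.
Day n: the number of surreal numbers born by day n is 2^(n+1) - 1.
By day 0: 2^1 - 1 = 1
By day 0: 1 surreal numbers.

1


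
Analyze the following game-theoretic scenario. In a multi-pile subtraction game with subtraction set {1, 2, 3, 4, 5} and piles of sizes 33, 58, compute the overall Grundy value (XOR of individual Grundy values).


Subtraction set: {1, 2, 3, 4, 5}
For this subtraction set, G(n) = n mod 6 (period = max + 1 = 6).
Pile 1 (size 33): G(33) = 33 mod 6 = 3
Pile 2 (size 58): G(58) = 58 mod 6 = 4
Total Grundy value = XOR of all: 3 XOR 4 = 7

7


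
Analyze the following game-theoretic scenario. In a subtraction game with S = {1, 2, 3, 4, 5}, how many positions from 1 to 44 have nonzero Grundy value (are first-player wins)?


Subtraction set S = {1, 2, 3, 4, 5}, so G(n) = n mod 6.
G(n) = 0 when n is a multiple of 6.
Multiples of 6 in [1, 44]: 7
N-positions (nonzero Grundy) = 44 - 7 = 37

37


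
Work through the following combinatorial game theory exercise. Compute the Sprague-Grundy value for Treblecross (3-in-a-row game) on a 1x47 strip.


Treblecross: place X on empty cells; 3-in-a-row wins.
Playing within two cells of an existing X lets the opponent win at once, so sensible play treats the cells i-2..i+2 around each X as dead. The player left with no safe cell loses, so this is a normal-play take-away game on strips of safe cells.
Placing X at cell i (0-indexed) of a strip of k safe cells leaves independent strips of sizes max(0, i-2) and max(0, k-i-3). Hence G(k) = mex{ G(max(0,i-2)) XOR G(max(0,k-i-3)) : 0 <= i < k }, with G(0) = 0.
G(1): splits (0,0):0^0=0 -> mex({0}) = 1
G(2): splits (0,0):0^0=0 -> mex({0}) = 1
G(3): splits (0,0):0^0=0 -> mex({0}) = 1
G(4): splits (0,1):0^1=1 (0,0):0^0=0 -> mex({0, 1}) = 2
G(5): splits (0,2):0^1=1 (0,1):0^1=1 (0,0):0^0=0 -> mex({0, 1}) = 2
G(6) = mex({1}) = 0
G(7) = mex({0, 1, 2}) = 3
G(8) = mex({0, 1, 2}) = 3
G(9) = mex({0, 2}) = 1
G(10) = mex({0, 2, 3}) = 1
G(11) = mex({0, 3}) = 1
G(12) = mex({1, 3}) = 0
G(13) = mex({0, 1, 2, 3}) = 4
G(14) = mex({0, 1, 2}) = 3
G(15) = mex({0, 1, 2}) = 3
G(16) = mex({0, 1, 2, 4}) = 3
G(17) = mex({0, 1, 3, 4}) = 2
G(18) = mex({0, 1, 3, 4}) = 2
G(19) = mex({0, 1, 3, 5}) = 2
G(20) = mex({0, 1, 2, 3, 5}) = 4
G(21) = mex({0, 1, 2, 3, 5}) = 4
G(22) = mex({1, 2, 6}) = 0
G(23) = mex({0, 1, 2, 3, 4, 6}) = 5
G(24) = mex({0, 1, 2, 3, 4}) = 5
G(25) = mex({0, 1, 3, 4, 7}) = 2
G(26) = mex({0, 1, 3, 4, 5, 7}) = 2
G(27) = mex({0, 1, 3, 5}) = 2
G(28) = mex({0, 1, 2, 5}) = 3
G(29) = mex({0, 1, 2, 4, 5, 6}) = 3
G(30) = mex({1, 2, 4, 6}) = 0
G(31) = mex({0, 1, 2, 3, 4, 6}) = 5
G(32) = mex({1, 2, 3, 4, 7}) = 0
G(33) = mex({0, 3, 7}) = 1
G(34) = mex({0, 2, 3, 5, 7}) = 1
G(35) = mex({0, 2, 3, 5, 6}) = 1
G(36) = mex({0, 1, 2, 5, 6}) = 3
G(37) = mex({0, 1, 2, 4, 5, 6}) = 3
G(38) = mex({0, 1, 2, 4}) = 3
G(39) = mex({0, 1, 2, 3, 4, 7}) = 5
G(40) = mex({0, 1, 2, 3, 4, 5, 7}) = 6
G(41) = mex({0, 1, 2, 3, 5, 7}) = 4
G(42) = mex({0, 1, 2, 3, 5, 6, 7}) = 4
G(43) = mex({0, 2, 3, 5, 6}) = 1
G(44) = mex({1, 2, 3, 4, 5, 6}) = 0
G(45) = mex({0, 1, 2, 3, 4, 6, 7}) = 5
G(46) = mex({0, 1, 2, 3, 4, 7}) = 5
G(47) = mex({0, 1, 2, 3, 4, 5, 7}) = 6
Therefore G(47) = 6.

6


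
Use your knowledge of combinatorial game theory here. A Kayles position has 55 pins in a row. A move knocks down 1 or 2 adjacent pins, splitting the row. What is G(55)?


Kayles: a move removes 1 or 2 adjacent pins from a contiguous row.
Removing pins from a row of k leaves two independent rows (a, b) with a + b = k - 1 (one pin) or a + b = k - 2 (two pins); an end removal gives a = 0.
By Sprague-Grundy, G(k) = mex{ G(a) XOR G(b) } over all these splits. G(0) = 0.
G(1): splits (0,0):0^0=0 -> mex({0}) = 1
G(2): splits (0,1):0^1=1 (0,0):0^0=0 -> mex({0, 1}) = 2
G(3): splits (0,2):0^2=2 (1,1):1^1=0 (0,1):0^1=1 -> mex({0, 1, 2}) = 3
G(4): splits (0,3):0^3=3 (1,2):1^2=3 (0,2):0^2=2 (1,1):1^1=0 -> mex({0, 2, 3}) = 1
G(5): splits (0,4):0^1=1 (1,3):1^3=2 (2,2):2^2=0 (0,3):0^3=3 (1,2):1^2=3 -> mex({0, 1, 2, 3}) = 4
G(6) = mex({0, 1, 2, 4}) = 3
G(7) = mex({0, 1, 3, 4, 5}) = 2
G(8) = mex({0, 2, 3, 5, 6}) = 1
G(9) = mex({0, 1, 2, 3, 6, 7}) = 4
G(10) = mex({0, 1, 3, 4, 5, 7}) = 2
G(11) = mex({0, 1, 2, 3, 4, 5}) = 6
G(12) = mex({0, 1, 2, 3, 5, 6, 7}) = 4
G(13) = mex({0, 2, 3, 4, 6, 7}) = 1
G(14) = mex({0, 1, 4, 5, 6, 7}) = 2
G(15) = mex({0, 1, 2, 3, 4, 5, 6}) = 7
G(16) = mex({0, 2, 3, 5, 6, 7}) = 1
G(17) = mex({0, 1, 2, 3, 5, 6, 7}) = 4
G(18) = mex({0, 1, 2, 4, 5, 6}) = 3
G(19) = mex({0, 1, 3, 4, 5, 7}) = 2
G(20) = mex({0, 2, 3, 4, 5, 6, 7}) = 1
G(21) = mex({0, 1, 2, 3, 5, 6, 7}) = 4
G(22) = mex({0, 1, 2, 3, 4, 5, 7}) = 6
G(23) = mex({0, 1, 2, 3, 4, 5, 6}) = 7
G(24) = mex({0, 1, 2, 3, 5, 6, 7}) = 4
G(25) = mex({0, 2, 3, 4, 6, 7}) = 1
G(26) = mex({0, 1, 3, 4, 5, 6, 7}) = 2
G(27) = mex({0, 1, 2, 3, 4, 5, 6, 7}) = 8
G(28) = mex({0, 1, 2, 3, 4, 6, 7, 8}) = 5
G(29) = mex({0, 1, 2, 3, 5, 6, 7, 8, 9}) = 4
G(30) = mex({0, 1, 2, 3, 4, 5, 6, 9, 10}) = 7
G(31) = mex({0, 1, 3, 4, 5, 7, 10, 11}) = 2
G(32) = mex({0, 2, 3, 4, 5, 6, 7, 9, 11}) = 1
G(33) = mex({0, 1, 2, 3, 4, 5, 6, 7, 9, 12}) = 8
G(34) = mex({0, 1, 2, 3, 4, 5, 7, 8, 11, 12}) = 6
G(35) = mex({0, 1, 2, 3, 4, 5, 6, 8, 9, 10, 11}) = 7
G(36) = mex({0, 1, 2, 3, 5, 6, 7, 9, 10}) = 4
G(37) = mex({0, 2, 3, 4, 6, 7, 9, 10, 11, 12}) = 1
G(38) = mex({0, 1, 3, 4, 5, 6, 7, 9, 10, 11, 12}) = 2
G(39) = mex({0, 1, 2, 4, 5, 6, 7, 9, 10, 12, 14}) = 3
G(40) = mex({0, 2, 3, 4, 6, 7, 11, 12, 14}) = 1
G(41) = mex({0, 1, 2, 3, 5, 6, 7, 9, 10, 11, 12}) = 4
G(42) = mex({0, 1, 2, 3, 4, 5, 6, 9, 10}) = 7
G(43) = mex({0, 1, 3, 4, 5, 7, 9, 10, 12, 15}) = 2
G(44) = mex({0, 2, 3, 4, 5, 6, 7, 9, 10, 12, 15}) = 1
G(45) = mex({0, 1, 2, 3, 4, 5, 6, 7, 9, 10, 12, 14}) = 8
G(46) = mex({0, 1, 3, 4, 5, 7, 8, 11, 12, 14}) = 2
G(47) = mex({0, 1, 2, 3, 4, 5, 6, 8, 9, 10, 11, 12}) = 7
G(48) = mex({0, 1, 2, 3, 5, 6, 7, 9, 10}) = 4
G(49) = mex({0, 2, 3, 4, 6, 7, 9, 10, 11, 12, 15}) = 1
G(50) = mex({0, 1, 4, 5, 6, 7, 9, 11, 12, 14, 15}) = 2
G(51) = mex({0, 1, 2, 3, 4, 5, 6, 7, 9, 12, 14, 15}) = 8
G(52) = mex({0, 2, 3, 4, 5, 6, 7, 8, 11, 12, 15}) = 1
G(53) = mex({0, 1, 2, 3, 5, 6, 7, 8, 9, 10, 11, 12}) = 4
G(54) = mex({0, 1, 2, 3, 4, 5, 6, 9, 10}) = 7
G(55) = mex({0, 1, 3, 4, 5, 7, 9, 10, 11, 12}) = 2
Therefore G(55) = 2.

2


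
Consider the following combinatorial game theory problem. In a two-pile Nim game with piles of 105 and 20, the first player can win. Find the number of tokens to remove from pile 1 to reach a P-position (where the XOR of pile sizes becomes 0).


Piles: 105 and 20
Current XOR: 105 XOR 20 = 125 (non-zero, so this is an N-position).
To make the XOR zero, we need to find a move that balances the piles.
For pile 1 (size 105): target = 105 XOR 125 = 20
We reduce pile 1 from 105 to 20.
Tokens removed: 105 - 20 = 85
Verification: 20 XOR 20 = 0

85


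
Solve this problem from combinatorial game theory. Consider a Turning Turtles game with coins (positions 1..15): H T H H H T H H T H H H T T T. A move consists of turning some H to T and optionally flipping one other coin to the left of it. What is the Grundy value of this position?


Coins: H T H H H T H H T H H H T T T
Key fact: a single head at position k behaves exactly like a Nim heap of size k (turning it to T and optionally flipping a coin at j < k corresponds to moving the heap from k to j, or to 0), and heads combine as a disjunctive sum (two heads at the same place would cancel, matching j XOR j = 0). So the Nim-value is the XOR of the 1-indexed positions of the heads.
Face-up positions (1-indexed): [1, 3, 4, 5, 7, 8, 10, 11, 12]
XOR 0 with 1: 0 XOR 1 = 1
XOR 1 with 3: 1 XOR 3 = 2
XOR 2 with 4: 2 XOR 4 = 6
XOR 6 with 5: 6 XOR 5 = 3
XOR 3 with 7: 3 XOR 7 = 4
XOR 4 with 8: 4 XOR 8 = 12
XOR 12 with 10: 12 XOR 10 = 6
XOR 6 with 11: 6 XOR 11 = 13
XOR 13 with 12: 13 XOR 12 = 1
Nim-value = 1

1
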